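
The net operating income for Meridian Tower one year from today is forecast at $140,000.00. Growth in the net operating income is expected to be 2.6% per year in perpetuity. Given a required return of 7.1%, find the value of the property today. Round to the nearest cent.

$3111111.11

Growing perpetuity: P = D₁ / (r − g) = $140,000.0000 / (0.071 − 0.026) = $3,111,111.11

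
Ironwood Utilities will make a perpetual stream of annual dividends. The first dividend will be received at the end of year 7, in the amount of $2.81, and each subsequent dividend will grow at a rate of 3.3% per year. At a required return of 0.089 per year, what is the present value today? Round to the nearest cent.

Value at end of year 6: C₁ / (r − g) = $2.81 / (0.089 − 0.033) = $50.1786
Discount to today: PV = $50.1786 / (1 + 0.089)^6 = $50.1786 / 1.667890 = $30.09

$30.09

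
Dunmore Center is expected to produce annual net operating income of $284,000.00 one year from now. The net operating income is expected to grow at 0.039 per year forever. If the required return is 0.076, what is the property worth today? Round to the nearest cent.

Growing perpetuity: P = D₁ / (r − g) = $284,000.0000 / (0.076 − 0.039) = $7,675,675.68

$7675675.68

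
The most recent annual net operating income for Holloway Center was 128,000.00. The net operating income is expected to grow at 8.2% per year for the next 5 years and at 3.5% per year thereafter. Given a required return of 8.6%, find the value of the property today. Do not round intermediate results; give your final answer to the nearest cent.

3183122.17

D_1 = 138496.00000
D_2 = 149852.67200
D_3 = 162140.59110
D_4 = 175436.11957
D_5 = 189821.88138
Terminal value at year 5: TV = D_5×(1+g_2)/(r−g_2) = 196465.64723/0.051 = 3852267.59270
P_0 = D_1/(1+r)^1 + D_2/(1+r)^2 + D_3/(1+r)^3 + D_4/(1+r)^4 + D_5/(1+r)^5 + TV/(1+r)^5
    = 127528.54512 + 127058.82672 + 126590.83841 + 126124.57381 + 125660.02658 + 2550159.36291 = 3183122.17355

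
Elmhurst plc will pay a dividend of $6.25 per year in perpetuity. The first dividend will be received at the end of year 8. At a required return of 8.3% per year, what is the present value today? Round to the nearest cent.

$43.09

Value at end of year 7: C / r = $6.25 / 0.083 = $75.3012
Discount to today: PV = $75.3012 / (1 + 0.083)^7 = $75.3012 / 1.747428 = $43.09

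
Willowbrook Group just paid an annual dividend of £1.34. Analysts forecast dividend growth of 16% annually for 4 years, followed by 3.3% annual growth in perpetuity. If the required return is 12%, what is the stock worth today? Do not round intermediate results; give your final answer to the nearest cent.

D_1 = 1.55440
D_2 = 1.80310
D_3 = 2.09160
D_4 = 2.42626
Terminal value at year 4: TV = D_4×(1+g_2)/(r−g_2) = 2.50632/0.087 = 28.80831
P_0 = D_1/(1+r)^1 + D_2/(1+r)^2 + D_3/(1+r)^3 + D_4/(1+r)^4 + TV/(1+r)^4
    = 1.38786 + 1.43742 + 1.48876 + 1.54193 + 18.30820 = 24.16417

£24.16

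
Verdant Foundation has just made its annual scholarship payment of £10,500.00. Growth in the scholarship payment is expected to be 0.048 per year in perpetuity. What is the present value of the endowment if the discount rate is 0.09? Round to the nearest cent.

£262000.00

D₁ = D₀ × (1 + g) = £10,500.00 × 1.048 = £11,004.0000
Growing perpetuity: P = D₁ / (r − g) = £11,004.0000 / (0.09 − 0.048) = £262,000.00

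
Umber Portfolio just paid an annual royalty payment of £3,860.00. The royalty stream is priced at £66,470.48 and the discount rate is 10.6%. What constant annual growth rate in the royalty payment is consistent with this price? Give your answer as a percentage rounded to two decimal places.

4.53%

P = D₀(1+g)/(r−g) ⇒ P(r−g) = D₀(1+g) ⇒ g(P+D₀) = P·r − D₀
g = (P·r − D₀)/(P + D₀) = (£66,470.48×0.106 − £3,860.00) / (£66,470.48 + £3,860.00) = 0.045299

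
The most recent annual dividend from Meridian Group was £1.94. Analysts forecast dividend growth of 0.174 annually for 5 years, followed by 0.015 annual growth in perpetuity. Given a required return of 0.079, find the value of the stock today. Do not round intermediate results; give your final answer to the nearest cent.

£59.50

D_1 = 2.27756
D_2 = 2.67386
D_3 = 3.13911
D_4 = 3.68531
D_5 = 4.32655
Terminal value at year 5: TV = D_5×(1+g_2)/(r−g_2) = 4.39145/0.064 = 68.61646
P_0 = D_1/(1+r)^1 + D_2/(1+r)^2 + D_3/(1+r)^3 + D_4/(1+r)^4 + D_5/(1+r)^5 + TV/(1+r)^5
    = 2.11081 + 2.29665 + 2.49886 + 2.71887 + 2.95825 + 46.91601 = 59.49945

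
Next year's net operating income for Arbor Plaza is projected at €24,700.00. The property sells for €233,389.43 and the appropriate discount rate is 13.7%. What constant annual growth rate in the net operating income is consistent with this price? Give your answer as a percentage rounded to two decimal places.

3.12%

P = D₁/(r−g) ⇒ g = r − D₁/P = 0.137 − €24,700.00/€233,389.43 = 0.031168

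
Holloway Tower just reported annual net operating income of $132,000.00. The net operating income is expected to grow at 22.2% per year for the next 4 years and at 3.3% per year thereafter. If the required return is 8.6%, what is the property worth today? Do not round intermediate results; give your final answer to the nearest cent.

$4839763.27

D_1 = 161304.00000
D_2 = 197113.48800
D_3 = 240872.68234
D_4 = 294346.41781
Terminal value at year 4: TV = D_4×(1+g_2)/(r−g_2) = 304059.84960/0.053 = 5736978.29439
P_0 = D_1/(1+r)^1 + D_2/(1+r)^2 + D_3/(1+r)^3 + D_4/(1+r)^4 + TV/(1+r)^4
    = 148530.38674 + 167130.87716 + 188060.71076 + 211611.59167 + 4124429.70181 = 4839763.26815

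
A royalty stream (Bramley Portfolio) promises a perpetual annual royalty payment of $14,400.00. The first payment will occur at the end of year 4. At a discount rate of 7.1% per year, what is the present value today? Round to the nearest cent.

$165095.69

Value at end of year 3: C / r = $14,400.00 / 0.071 = $202,816.9014
Discount to today: PV = $202,816.9014 / (1 + 0.071)^3 = $202,816.9014 / 1.228481 = $165,095.69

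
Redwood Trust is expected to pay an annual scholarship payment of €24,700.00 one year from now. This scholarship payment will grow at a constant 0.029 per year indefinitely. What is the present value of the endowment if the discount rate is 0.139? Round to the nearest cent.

Growing perpetuity: P = D₁ / (r − g) = €24,700.0000 / (0.139 − 0.029) = €224,545.45

€224545.45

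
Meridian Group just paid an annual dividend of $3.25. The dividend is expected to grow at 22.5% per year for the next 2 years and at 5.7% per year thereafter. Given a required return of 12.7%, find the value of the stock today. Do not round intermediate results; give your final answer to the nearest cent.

$65.35

D_1 = 3.98125
D_2 = 4.87703
Terminal value at year 2: TV = D_2×(1+g_2)/(r−g_2) = 5.15502/0.07 = 73.64317
P_0 = D_1/(1+r)^1 + D_2/(1+r)^2 + TV/(1+r)^2
    = 3.53261 + 3.83979 + 57.98086 = 65.35326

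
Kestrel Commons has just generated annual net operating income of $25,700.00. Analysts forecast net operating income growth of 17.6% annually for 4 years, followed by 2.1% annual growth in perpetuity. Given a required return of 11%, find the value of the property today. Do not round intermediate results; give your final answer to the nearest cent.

D_1 = 30223.20000
D_2 = 35542.48320
D_3 = 41797.96024
D_4 = 49154.40125
Terminal value at year 4: TV = D_4×(1+g_2)/(r−g_2) = 50186.64367/0.089 = 563894.87272
P_0 = D_1/(1+r)^1 + D_2/(1+r)^2 + D_3/(1+r)^3 + D_4/(1+r)^4 + TV/(1+r)^4
    = 27228.10811 + 28847.07670 + 30562.30829 + 32379.52662 + 371455.01882 = 490472.03853

$490472.04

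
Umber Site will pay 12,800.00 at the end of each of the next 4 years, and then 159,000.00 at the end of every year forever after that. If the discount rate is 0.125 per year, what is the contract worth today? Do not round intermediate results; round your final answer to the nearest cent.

832575.52

PV of 4-year annuity: 12,800.00 × [1 − (1+0.125)^−4] / 0.125 = 38472.18412
Perpetuity value at year 4: 159,000.00 / 0.125 = 1272000.00000
PV of perpetuity: 1272000.00000 / (1+0.125)^4 = 794103.33791
Total PV = 38472.18412 + 794103.33791 = 832575.52202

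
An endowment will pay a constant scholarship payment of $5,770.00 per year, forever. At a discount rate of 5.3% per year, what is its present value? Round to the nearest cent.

Level perpetuity: PV = C / r = $5,770.00 / 0.053 = $108,867.92

$108867.92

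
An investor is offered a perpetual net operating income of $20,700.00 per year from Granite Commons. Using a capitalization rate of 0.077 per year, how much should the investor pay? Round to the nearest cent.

Level perpetuity: PV = C / r = $20,700.00 / 0.077 = $268,831.17

$268831.17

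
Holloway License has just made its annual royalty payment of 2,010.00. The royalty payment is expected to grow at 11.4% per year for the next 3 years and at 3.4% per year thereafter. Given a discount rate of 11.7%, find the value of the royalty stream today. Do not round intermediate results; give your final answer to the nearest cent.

D_1 = 2239.14000
D_2 = 2494.40196
D_3 = 2778.76378
Terminal value at year 3: TV = D_3×(1+g_2)/(r−g_2) = 2873.24175/0.083 = 34617.37051
P_0 = D_1/(1+r)^1 + D_2/(1+r)^2 + D_3/(1+r)^3 + TV/(1+r)^3
    = 2004.60161 + 1999.21772 + 1993.84829 + 24839.02571 = 30836.69333

30836.69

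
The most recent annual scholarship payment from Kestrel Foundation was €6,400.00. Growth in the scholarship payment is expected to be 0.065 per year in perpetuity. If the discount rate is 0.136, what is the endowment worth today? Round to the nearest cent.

D₁ = D₀ × (1 + g) = €6,400.00 × 1.065 = €6,816.0000
Growing perpetuity: P = D₁ / (r − g) = €6,816.0000 / (0.136 − 0.065) = €96,000.00

€96000.00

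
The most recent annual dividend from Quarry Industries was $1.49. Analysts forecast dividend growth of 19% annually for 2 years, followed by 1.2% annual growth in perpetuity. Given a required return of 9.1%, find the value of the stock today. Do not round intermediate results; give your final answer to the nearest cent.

$26.11

D_1 = 1.77310
D_2 = 2.10999
Terminal value at year 2: TV = D_2×(1+g_2)/(r−g_2) = 2.13531/0.079 = 27.02923
P_0 = D_1/(1+r)^1 + D_2/(1+r)^2 + TV/(1+r)^2
    = 1.62521 + 1.77268 + 22.70827 = 26.10616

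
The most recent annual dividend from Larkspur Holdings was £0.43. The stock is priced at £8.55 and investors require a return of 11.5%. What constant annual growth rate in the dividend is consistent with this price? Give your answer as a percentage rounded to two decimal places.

6.16%

P = D₀(1+g)/(r−g) ⇒ P(r−g) = D₀(1+g) ⇒ g(P+D₀) = P·r − D₀
g = (P·r − D₀)/(P + D₀) = (£8.55×0.115 − £0.43) / (£8.55 + £0.43) = 0.061609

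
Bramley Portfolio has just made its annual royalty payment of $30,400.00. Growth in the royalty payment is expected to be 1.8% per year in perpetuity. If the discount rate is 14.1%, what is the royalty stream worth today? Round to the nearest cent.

$251603.25

D₁ = D₀ × (1 + g) = $30,400.00 × 1.018 = $30,947.2000
Growing perpetuity: P = D₁ / (r − g) = $30,947.2000 / (0.141 − 0.018) = $251,603.25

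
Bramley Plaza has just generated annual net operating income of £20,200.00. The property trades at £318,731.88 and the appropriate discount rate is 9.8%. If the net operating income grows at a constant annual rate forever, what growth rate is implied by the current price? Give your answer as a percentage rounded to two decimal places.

P = D₀(1+g)/(r−g) ⇒ P(r−g) = D₀(1+g) ⇒ g(P+D₀) = P·r − D₀
g = (P·r − D₀)/(P + D₀) = (£318,731.88×0.098 − £20,200.00) / (£318,731.88 + £20,200.00) = 0.032560

3.26%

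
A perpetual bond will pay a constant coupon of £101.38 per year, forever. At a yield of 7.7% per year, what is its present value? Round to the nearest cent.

Level perpetuity: PV = C / r = £101.38 / 0.077 = £1,316.62

£1316.62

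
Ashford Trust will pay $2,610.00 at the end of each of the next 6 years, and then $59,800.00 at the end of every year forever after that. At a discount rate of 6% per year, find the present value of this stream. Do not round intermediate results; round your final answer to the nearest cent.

$715444.89

PV of 6-year annuity: $2,610.00 × [1 − (1+0.06)^−6] / 0.06 = 12834.21649
Perpetuity value at year 6: $59,800.00 / 0.06 = 996666.66667
PV of perpetuity: 996666.66667 / (1+0.06)^6 = 702610.67197
Total PV = 12834.21649 + 702610.67197 = 715444.88846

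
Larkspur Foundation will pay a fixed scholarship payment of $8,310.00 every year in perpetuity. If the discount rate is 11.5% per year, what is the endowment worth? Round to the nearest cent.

Level perpetuity: PV = C / r = $8,310.00 / 0.115 = $72,260.87

$72260.87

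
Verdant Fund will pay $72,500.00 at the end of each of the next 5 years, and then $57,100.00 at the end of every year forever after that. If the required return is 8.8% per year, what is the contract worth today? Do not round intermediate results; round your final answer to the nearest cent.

PV of 5-year annuity: $72,500.00 × [1 − (1+0.088)^−5] / 0.088 = 283469.21428
Perpetuity value at year 5: $57,100.00 / 0.088 = 648863.63636
PV of perpetuity: 648863.63636 / (1+0.088)^5 = 425607.19311
Total PV = 283469.21428 + 425607.19311 = 709076.40740

$709076.41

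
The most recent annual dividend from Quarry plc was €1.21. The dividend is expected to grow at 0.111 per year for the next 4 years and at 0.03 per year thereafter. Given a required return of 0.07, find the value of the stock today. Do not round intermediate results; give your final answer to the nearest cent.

D_1 = 1.34431
D_2 = 1.49353
D_3 = 1.65931
D_4 = 1.84349
Terminal value at year 4: TV = D_4×(1+g_2)/(r−g_2) = 1.89880/0.04 = 47.46996
P_0 = D_1/(1+r)^1 + D_2/(1+r)^2 + D_3/(1+r)^3 + D_4/(1+r)^4 + TV/(1+r)^4
    = 1.25636 + 1.30451 + 1.35449 + 1.40639 + 36.21460 = 41.53636

€41.54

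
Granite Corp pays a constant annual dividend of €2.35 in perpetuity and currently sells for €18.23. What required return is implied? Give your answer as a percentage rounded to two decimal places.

P = C/r ⇒ r = C/P = €2.35/€18.23 = 0.128908

12.89%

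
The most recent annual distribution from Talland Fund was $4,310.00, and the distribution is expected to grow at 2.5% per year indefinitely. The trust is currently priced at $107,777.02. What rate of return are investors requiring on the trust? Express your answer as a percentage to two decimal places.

D₁ = $4,310.00 × 1.025 = $4,417.7500
P = D₁/(r − g) ⇒ r = D₁/P + g = $4,417.7500/$107,777.02 + 0.025 = 0.040990 + 0.025 = 0.065990

6.60%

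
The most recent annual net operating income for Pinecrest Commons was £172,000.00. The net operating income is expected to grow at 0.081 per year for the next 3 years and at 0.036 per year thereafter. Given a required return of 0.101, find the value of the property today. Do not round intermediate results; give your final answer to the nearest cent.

£3092196.24

D_1 = 185932.00000
D_2 = 200992.49200
D_3 = 217272.88385
Terminal value at year 3: TV = D_3×(1+g_2)/(r−g_2) = 225094.70767/0.065 = 3462995.50263
P_0 = D_1/(1+r)^1 + D_2/(1+r)^2 + D_3/(1+r)^3 + TV/(1+r)^3
    = 168875.56767 + 165807.89160 + 162795.94079 + 2594716.84097 = 3092196.24103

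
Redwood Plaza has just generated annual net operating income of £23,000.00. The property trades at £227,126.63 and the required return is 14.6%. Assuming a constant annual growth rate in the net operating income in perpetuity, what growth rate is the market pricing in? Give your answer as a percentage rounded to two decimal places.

4.06%

P = D₀(1+g)/(r−g) ⇒ P(r−g) = D₀(1+g) ⇒ g(P+D₀) = P·r − D₀
g = (P·r − D₀)/(P + D₀) = (£227,126.63×0.146 − £23,000.00) / (£227,126.63 + £23,000.00) = 0.040621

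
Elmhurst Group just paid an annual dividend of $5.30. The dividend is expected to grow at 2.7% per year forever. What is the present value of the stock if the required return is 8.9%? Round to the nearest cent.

$87.79

D₁ = D₀ × (1 + g) = $5.30 × 1.027 = $5.4431
Growing perpetuity: P = D₁ / (r − g) = $5.4431 / (0.089 − 0.027) = $87.79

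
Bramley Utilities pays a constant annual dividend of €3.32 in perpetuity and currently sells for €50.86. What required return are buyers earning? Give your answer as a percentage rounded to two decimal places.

6.53%

P = C/r ⇒ r = C/P = €3.32/€50.86 = 0.065277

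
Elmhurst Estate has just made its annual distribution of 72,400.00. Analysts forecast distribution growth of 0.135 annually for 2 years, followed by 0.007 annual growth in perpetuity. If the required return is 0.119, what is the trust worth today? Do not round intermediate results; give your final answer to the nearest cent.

817622.38

D_1 = 82174.00000
D_2 = 93267.49000
Terminal value at year 2: TV = D_2×(1+g_2)/(r−g_2) = 93920.36243/0.112 = 838574.66455
P_0 = D_1/(1+r)^1 + D_2/(1+r)^2 + TV/(1+r)^2
    = 73435.21001 + 74485.22195 + 669701.95091 = 817622.38287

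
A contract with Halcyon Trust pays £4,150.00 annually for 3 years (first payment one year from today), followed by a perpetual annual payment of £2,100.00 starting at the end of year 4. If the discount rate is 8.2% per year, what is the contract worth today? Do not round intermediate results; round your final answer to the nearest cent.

£30873.80

PV of 3-year annuity: £4,150.00 × [1 − (1+0.082)^−3] / 0.082 = 10656.47397
Perpetuity value at year 3: £2,100.00 / 0.082 = 25609.75610
PV of perpetuity: 25609.75610 / (1+0.082)^3 = 20217.32349
Total PV = 10656.47397 + 20217.32349 = 30873.79746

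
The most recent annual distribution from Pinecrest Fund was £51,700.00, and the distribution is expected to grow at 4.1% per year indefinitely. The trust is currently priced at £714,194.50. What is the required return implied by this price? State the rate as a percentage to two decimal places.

D₁ = £51,700.00 × 1.041 = £53,819.7000
P = D₁/(r − g) ⇒ r = D₁/P + g = £53,819.7000/£714,194.50 + 0.041 = 0.075357 + 0.041 = 0.116357

11.64%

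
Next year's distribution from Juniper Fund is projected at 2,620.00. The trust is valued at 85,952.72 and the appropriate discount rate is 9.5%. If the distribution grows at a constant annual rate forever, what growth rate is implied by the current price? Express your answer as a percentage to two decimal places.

6.45%

P = D₁/(r−g) ⇒ g = r − D₁/P = 0.095 − 2,620.00/85,952.72 = 0.064518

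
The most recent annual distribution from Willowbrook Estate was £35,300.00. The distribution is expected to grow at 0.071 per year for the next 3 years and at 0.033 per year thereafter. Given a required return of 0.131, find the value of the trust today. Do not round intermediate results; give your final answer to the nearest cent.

£411014.18

D_1 = 37806.30000
D_2 = 40490.54730
D_3 = 43365.37616
Terminal value at year 3: TV = D_3×(1+g_2)/(r−g_2) = 44796.43357/0.098 = 457106.46502
P_0 = D_1/(1+r)^1 + D_2/(1+r)^2 + D_3/(1+r)^3 + TV/(1+r)^3
    = 33427.32095 + 31653.98828 + 29974.73161 + 315958.14029 = 411014.18113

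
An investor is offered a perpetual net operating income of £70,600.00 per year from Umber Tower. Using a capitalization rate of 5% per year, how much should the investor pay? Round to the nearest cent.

Level perpetuity: PV = C / r = £70,600.00 / 0.05 = £1,412,000.00

£1412000.00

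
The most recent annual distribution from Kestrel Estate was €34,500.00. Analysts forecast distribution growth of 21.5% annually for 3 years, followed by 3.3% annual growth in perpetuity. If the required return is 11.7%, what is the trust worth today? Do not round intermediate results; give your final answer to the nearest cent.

D_1 = 41917.50000
D_2 = 50929.76250
D_3 = 61879.66144
Terminal value at year 3: TV = D_3×(1+g_2)/(r−g_2) = 63921.69026/0.084 = 760972.50315
P_0 = D_1/(1+r)^1 + D_2/(1+r)^2 + D_3/(1+r)^3 + TV/(1+r)^3
    = 37526.85765 + 40819.27668 + 44400.55610 + 546021.12443 = 668767.81486

€668767.81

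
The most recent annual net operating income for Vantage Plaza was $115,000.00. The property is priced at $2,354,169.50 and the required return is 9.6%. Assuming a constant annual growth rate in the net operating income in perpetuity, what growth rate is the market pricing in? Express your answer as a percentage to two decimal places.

P = D₀(1+g)/(r−g) ⇒ P(r−g) = D₀(1+g) ⇒ g(P+D₀) = P·r − D₀
g = (P·r − D₀)/(P + D₀) = ($2,354,169.50×0.096 − $115,000.00) / ($2,354,169.50 + $115,000.00) = 0.044954

4.50%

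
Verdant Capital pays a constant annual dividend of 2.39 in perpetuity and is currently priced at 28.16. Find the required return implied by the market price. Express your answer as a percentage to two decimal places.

8.49%

P = C/r ⇒ r = C/P = 2.39/28.16 = 0.084872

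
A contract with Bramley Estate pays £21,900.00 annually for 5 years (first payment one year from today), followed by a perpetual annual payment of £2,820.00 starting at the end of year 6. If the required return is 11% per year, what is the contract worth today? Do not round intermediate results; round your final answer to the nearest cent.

PV of 5-year annuity: £21,900.00 × [1 − (1+0.11)^−5] / 0.11 = 80940.14469
Perpetuity value at year 5: £2,820.00 / 0.11 = 25636.36364
PV of perpetuity: 25636.36364 / (1+0.11)^5 = 15213.93405
Total PV = 80940.14469 + 15213.93405 = 96154.07873

£96154.08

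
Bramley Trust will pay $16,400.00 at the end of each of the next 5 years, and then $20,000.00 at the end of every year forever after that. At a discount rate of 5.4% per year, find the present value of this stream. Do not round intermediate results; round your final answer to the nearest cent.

PV of 5-year annuity: $16,400.00 × [1 − (1+0.054)^−5] / 0.054 = 70225.12879
Perpetuity value at year 5: $20,000.00 / 0.054 = 370370.37037
PV of perpetuity: 370370.37037 / (1+0.054)^5 = 284729.96941
Total PV = 70225.12879 + 284729.96941 = 354955.09820

$354955.10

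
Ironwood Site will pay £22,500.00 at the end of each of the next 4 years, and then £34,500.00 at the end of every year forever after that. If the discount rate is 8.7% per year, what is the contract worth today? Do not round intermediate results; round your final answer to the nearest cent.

PV of 4-year annuity: £22,500.00 × [1 − (1+0.087)^−4] / 0.087 = 73376.28916
Perpetuity value at year 4: £34,500.00 / 0.087 = 396551.72414
PV of perpetuity: 396551.72414 / (1+0.087)^4 = 284041.41410
Total PV = 73376.28916 + 284041.41410 = 357417.70325

£357417.70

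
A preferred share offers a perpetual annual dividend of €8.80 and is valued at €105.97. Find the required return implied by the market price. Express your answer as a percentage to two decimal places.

8.30%

P = C/r ⇒ r = C/P = €8.80/€105.97 = 0.083042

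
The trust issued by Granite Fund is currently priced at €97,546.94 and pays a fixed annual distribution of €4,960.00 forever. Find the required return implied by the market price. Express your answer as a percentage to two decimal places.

5.08%

P = C/r ⇒ r = C/P = €4,960.00/€97,546.94 = 0.050847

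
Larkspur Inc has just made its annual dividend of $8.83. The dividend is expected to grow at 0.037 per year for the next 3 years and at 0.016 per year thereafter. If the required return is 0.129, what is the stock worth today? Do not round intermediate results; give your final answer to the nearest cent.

$83.92

D_1 = 9.15671
D_2 = 9.49551
D_3 = 9.84684
Terminal value at year 3: TV = D_3×(1+g_2)/(r−g_2) = 10.00439/0.113 = 88.53444
P_0 = D_1/(1+r)^1 + D_2/(1+r)^2 + D_3/(1+r)^3 + TV/(1+r)^3
    = 8.11046 + 7.44956 + 6.84251 + 61.52200 = 83.92452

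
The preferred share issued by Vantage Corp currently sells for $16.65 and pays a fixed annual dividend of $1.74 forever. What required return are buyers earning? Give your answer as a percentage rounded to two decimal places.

10.45%

P = C/r ⇒ r = C/P = $1.74/$16.65 = 0.104505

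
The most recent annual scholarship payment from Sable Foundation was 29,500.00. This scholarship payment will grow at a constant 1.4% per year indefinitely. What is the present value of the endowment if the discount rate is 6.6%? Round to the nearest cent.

575250.00

D₁ = D₀ × (1 + g) = 29,500.00 × 1.014 = 29,913.0000
Growing perpetuity: P = D₁ / (r − g) = 29,913.0000 / (0.066 − 0.014) = 575,250.00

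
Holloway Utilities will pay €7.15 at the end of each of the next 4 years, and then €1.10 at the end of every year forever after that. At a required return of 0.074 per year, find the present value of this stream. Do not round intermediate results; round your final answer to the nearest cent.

€35.17

PV of 4-year annuity: €7.15 × [1 − (1+0.074)^−4] / 0.074 = 24.00146
Perpetuity value at year 4: €1.10 / 0.074 = 14.86486
PV of perpetuity: 14.86486 / (1+0.074)^4 = 11.17233
Total PV = 24.00146 + 11.17233 = 35.17379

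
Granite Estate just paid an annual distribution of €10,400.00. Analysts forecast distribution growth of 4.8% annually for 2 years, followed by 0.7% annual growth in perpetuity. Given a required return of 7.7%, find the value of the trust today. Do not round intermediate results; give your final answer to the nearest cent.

D_1 = 10899.20000
D_2 = 11422.36160
Terminal value at year 2: TV = D_2×(1+g_2)/(r−g_2) = 11502.31813/0.07 = 164318.83045
P_0 = D_1/(1+r)^1 + D_2/(1+r)^2 + TV/(1+r)^2
    = 10119.96286 + 9847.46618 + 141662.83492 = 161630.26396

€161630.26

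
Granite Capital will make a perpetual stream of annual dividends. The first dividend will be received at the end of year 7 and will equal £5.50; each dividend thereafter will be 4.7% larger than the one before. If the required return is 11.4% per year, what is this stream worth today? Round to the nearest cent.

Value at end of year 6: C₁ / (r − g) = £5.50 / (0.114 − 0.047) = £82.0896
Discount to today: PV = £82.0896 / (1 + 0.114)^6 = £82.0896 / 1.911222 = £42.95

£42.95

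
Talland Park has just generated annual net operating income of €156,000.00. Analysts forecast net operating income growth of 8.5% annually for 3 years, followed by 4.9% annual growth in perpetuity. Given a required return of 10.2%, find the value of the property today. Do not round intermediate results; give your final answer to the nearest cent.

€3400630.77

D_1 = 169260.00000
D_2 = 183647.10000
D_3 = 199257.10350
Terminal value at year 3: TV = D_3×(1+g_2)/(r−g_2) = 209020.70157/0.053 = 3943786.82210
P_0 = D_1/(1+r)^1 + D_2/(1+r)^2 + D_3/(1+r)^3 + TV/(1+r)^3
    = 153593.46642 + 151224.05723 + 148891.19973 + 2946922.04740 = 3400630.77079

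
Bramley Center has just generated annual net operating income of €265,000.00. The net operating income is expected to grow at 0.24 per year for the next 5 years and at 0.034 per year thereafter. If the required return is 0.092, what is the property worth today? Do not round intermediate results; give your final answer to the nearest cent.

€10890893.97

D_1 = 328600.00000
D_2 = 407464.00000
D_3 = 505255.36000
D_4 = 626516.64640
D_5 = 776880.64154
Terminal value at year 5: TV = D_5×(1+g_2)/(r−g_2) = 803294.58335/0.058 = 13849906.60945
P_0 = D_1/(1+r)^1 + D_2/(1+r)^2 + D_3/(1+r)^3 + D_4/(1+r)^4 + D_5/(1+r)^5 + TV/(1+r)^5
    = 300915.75092 + 341699.20434 + 388010.08551 + 440597.53300 + 500312.21696 + 8919359.17815 = 10890893.96887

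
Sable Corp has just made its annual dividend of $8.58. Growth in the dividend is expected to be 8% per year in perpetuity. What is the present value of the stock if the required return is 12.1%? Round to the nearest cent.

D₁ = D₀ × (1 + g) = $8.58 × 1.08 = $9.2664
Growing perpetuity: P = D₁ / (r − g) = $9.2664 / (0.121 − 0.08) = $226.01

$226.01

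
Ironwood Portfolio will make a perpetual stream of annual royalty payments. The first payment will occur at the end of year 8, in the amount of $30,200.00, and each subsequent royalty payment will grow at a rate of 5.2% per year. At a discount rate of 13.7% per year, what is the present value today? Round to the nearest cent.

$144632.12

Value at end of year 7: C₁ / (r − g) = $30,200.00 / (0.137 − 0.052) = $355,294.1176
Discount to today: PV = $355,294.1176 / (1 + 0.137)^7 = $355,294.1176 / 2.456537 = $144,632.12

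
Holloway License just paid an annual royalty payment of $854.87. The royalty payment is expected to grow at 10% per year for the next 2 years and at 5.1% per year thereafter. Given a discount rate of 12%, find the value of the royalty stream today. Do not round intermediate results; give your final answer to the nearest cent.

D_1 = 940.35700
D_2 = 1034.39270
Terminal value at year 2: TV = D_2×(1+g_2)/(r−g_2) = 1087.14673/0.069 = 15755.74968
P_0 = D_1/(1+r)^1 + D_2/(1+r)^2 + TV/(1+r)^2
    = 839.60446 + 824.61153 + 12560.38718 = 14224.60317

$14224.60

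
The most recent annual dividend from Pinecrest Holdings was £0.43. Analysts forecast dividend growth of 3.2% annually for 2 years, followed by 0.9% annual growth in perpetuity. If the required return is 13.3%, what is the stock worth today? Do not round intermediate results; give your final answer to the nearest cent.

£3.65

D_1 = 0.44376
D_2 = 0.45796
Terminal value at year 2: TV = D_2×(1+g_2)/(r−g_2) = 0.46208/0.124 = 3.72647
P_0 = D_1/(1+r)^1 + D_2/(1+r)^2 + TV/(1+r)^2
    = 0.39167 + 0.35675 + 2.90294 = 3.65136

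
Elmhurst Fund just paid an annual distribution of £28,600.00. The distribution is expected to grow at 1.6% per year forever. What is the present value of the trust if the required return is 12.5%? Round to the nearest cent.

£266583.49

D₁ = D₀ × (1 + g) = £28,600.00 × 1.016 = £29,057.6000
Growing perpetuity: P = D₁ / (r − g) = £29,057.6000 / (0.125 − 0.016) = £266,583.49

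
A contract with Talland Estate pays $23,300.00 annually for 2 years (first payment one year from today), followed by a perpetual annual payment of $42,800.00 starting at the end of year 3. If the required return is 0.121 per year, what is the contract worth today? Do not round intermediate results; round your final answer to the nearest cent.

$320806.27

PV of 2-year annuity: $23,300.00 × [1 − (1+0.121)^−2] / 0.121 = 39326.50614
Perpetuity value at year 2: $42,800.00 / 0.121 = 353719.00826
PV of perpetuity: 353719.00826 / (1+0.121)^2 = 281479.76094
Total PV = 39326.50614 + 281479.76094 = 320806.26708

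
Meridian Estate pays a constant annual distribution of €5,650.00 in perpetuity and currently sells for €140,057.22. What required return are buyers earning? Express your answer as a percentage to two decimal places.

4.03%

P = C/r ⇒ r = C/P = €5,650.00/€140,057.22 = 0.040341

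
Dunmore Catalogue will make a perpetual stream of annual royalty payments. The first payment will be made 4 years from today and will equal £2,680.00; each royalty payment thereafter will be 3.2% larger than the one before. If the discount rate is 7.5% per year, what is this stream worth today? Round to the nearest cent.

Value at end of year 3: C₁ / (r − g) = £2,680.00 / (0.075 − 0.032) = £62,325.5814
Discount to today: PV = £62,325.5814 / (1 + 0.075)^3 = £62,325.5814 / 1.242297 = £50,169.64

£50169.64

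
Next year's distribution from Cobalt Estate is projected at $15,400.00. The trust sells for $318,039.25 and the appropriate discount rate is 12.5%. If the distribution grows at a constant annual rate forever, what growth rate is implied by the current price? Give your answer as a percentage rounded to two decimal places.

7.66%

P = D₁/(r−g) ⇒ g = r − D₁/P = 0.125 − $15,400.00/$318,039.25 = 0.076578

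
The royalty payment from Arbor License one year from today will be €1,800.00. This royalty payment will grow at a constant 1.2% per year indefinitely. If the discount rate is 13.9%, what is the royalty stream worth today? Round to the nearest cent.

Growing perpetuity: P = D₁ / (r − g) = €1,800.0000 / (0.139 − 0.012) = €14,173.23

€14173.23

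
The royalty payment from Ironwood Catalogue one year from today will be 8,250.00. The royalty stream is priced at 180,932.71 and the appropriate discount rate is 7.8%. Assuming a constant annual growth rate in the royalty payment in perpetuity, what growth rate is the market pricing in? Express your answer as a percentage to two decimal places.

P = D₁/(r−g) ⇒ g = r − D₁/P = 0.078 − 8,250.00/180,932.71 = 0.032403

3.24%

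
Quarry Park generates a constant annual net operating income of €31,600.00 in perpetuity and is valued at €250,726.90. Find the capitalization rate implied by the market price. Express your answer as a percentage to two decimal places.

12.60%

P = C/r ⇒ r = C/P = €31,600.00/€250,726.90 = 0.126034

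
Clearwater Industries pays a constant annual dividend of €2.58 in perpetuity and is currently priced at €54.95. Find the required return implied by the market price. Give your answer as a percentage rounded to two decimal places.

4.70%

P = C/r ⇒ r = C/P = €2.58/€54.95 = 0.046952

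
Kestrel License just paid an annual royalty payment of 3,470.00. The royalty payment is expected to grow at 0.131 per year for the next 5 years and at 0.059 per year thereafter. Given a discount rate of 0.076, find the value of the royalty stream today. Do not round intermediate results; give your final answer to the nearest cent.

297548.98

D_1 = 3924.57000
D_2 = 4438.68867
D_3 = 5020.15689
D_4 = 5677.79744
D_5 = 6421.58890
Terminal value at year 5: TV = D_5×(1+g_2)/(r−g_2) = 6800.46265/0.017 = 400027.21455
P_0 = D_1/(1+r)^1 + D_2/(1+r)^2 + D_3/(1+r)^3 + D_4/(1+r)^4 + D_5/(1+r)^5 + TV/(1+r)^5
    = 3647.36989 + 3833.80608 + 4029.77201 + 4235.75478 + 4452.26640 + 277350.00720 = 297548.97636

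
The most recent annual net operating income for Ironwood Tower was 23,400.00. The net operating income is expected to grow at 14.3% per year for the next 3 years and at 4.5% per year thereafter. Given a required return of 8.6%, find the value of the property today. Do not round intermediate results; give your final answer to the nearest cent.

D_1 = 26746.20000
D_2 = 30570.90660
D_3 = 34942.54624
Terminal value at year 3: TV = D_3×(1+g_2)/(r−g_2) = 36514.96082/0.041 = 890608.80060
P_0 = D_1/(1+r)^1 + D_2/(1+r)^2 + D_3/(1+r)^3 + TV/(1+r)^3
    = 24628.17680 + 25920.81591 + 27281.30072 + 695340.46962 = 773170.76305

773170.76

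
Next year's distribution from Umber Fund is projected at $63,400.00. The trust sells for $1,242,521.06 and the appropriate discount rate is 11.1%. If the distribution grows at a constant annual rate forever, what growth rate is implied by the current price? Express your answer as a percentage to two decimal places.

P = D₁/(r−g) ⇒ g = r − D₁/P = 0.111 − $63,400.00/$1,242,521.06 = 0.059975

6.00%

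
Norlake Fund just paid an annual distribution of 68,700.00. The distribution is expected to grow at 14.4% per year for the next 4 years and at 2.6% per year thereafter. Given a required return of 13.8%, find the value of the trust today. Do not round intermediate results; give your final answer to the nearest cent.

921160.27

D_1 = 78592.80000
D_2 = 89910.16320
D_3 = 102857.22670
D_4 = 117668.66735
Terminal value at year 4: TV = D_4×(1+g_2)/(r−g_2) = 120728.05270/0.112 = 1077929.04193
P_0 = D_1/(1+r)^1 + D_2/(1+r)^2 + D_3/(1+r)^3 + D_4/(1+r)^4 + TV/(1+r)^4
    = 69062.21441 + 69426.33856 + 69792.38253 + 70160.35643 + 642718.97940 = 921160.27134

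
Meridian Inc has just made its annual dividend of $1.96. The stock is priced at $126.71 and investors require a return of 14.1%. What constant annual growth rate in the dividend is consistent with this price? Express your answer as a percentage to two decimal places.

P = D₀(1+g)/(r−g) ⇒ P(r−g) = D₀(1+g) ⇒ g(P+D₀) = P·r − D₀
g = (P·r − D₀)/(P + D₀) = ($126.71×0.141 − $1.96) / ($126.71 + $1.96) = 0.123619

12.36%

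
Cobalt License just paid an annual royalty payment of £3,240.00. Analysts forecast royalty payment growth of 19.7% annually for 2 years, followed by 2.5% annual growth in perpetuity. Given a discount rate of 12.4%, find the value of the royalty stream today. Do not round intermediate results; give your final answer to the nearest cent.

D_1 = 3878.28000
D_2 = 4642.30116
Terminal value at year 2: TV = D_2×(1+g_2)/(r−g_2) = 4758.35869/0.099 = 48064.22918
P_0 = D_1/(1+r)^1 + D_2/(1+r)^2 + TV/(1+r)^2
    = 3450.42705 + 3674.52062 + 38044.27912 = 45169.22679

£45169.23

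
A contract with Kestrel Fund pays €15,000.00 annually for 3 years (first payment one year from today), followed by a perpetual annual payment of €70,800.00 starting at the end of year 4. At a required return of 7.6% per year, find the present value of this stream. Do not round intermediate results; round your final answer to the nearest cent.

PV of 3-year annuity: €15,000.00 × [1 − (1+0.076)^−3] / 0.076 = 38937.16958
Perpetuity value at year 3: €70,800.00 / 0.076 = 931578.94737
PV of perpetuity: 931578.94737 / (1+0.076)^3 = 747795.50696
Total PV = 38937.16958 + 747795.50696 = 786732.67654

€786732.68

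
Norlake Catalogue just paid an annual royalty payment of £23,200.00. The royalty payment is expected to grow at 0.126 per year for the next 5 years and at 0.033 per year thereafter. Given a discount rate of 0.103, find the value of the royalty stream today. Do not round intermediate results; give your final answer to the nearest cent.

D_1 = 26123.20000
D_2 = 29414.72320
D_3 = 33120.97832
D_4 = 37294.22159
D_5 = 41993.29351
Terminal value at year 5: TV = D_5×(1+g_2)/(r−g_2) = 43379.07220/0.07 = 619701.03141
P_0 = D_1/(1+r)^1 + D_2/(1+r)^2 + D_3/(1+r)^3 + D_4/(1+r)^4 + D_5/(1+r)^5 + TV/(1+r)^5
    = 23683.77153 + 24177.63078 + 24681.78808 + 25196.45819 + 25721.86031 + 379581.16708 = 503042.67596

£503042.68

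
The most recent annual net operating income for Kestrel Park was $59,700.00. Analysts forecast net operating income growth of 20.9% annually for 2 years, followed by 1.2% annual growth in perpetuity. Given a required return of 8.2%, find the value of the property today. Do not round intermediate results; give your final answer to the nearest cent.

$1218837.69

D_1 = 72177.30000
D_2 = 87262.35570
Terminal value at year 2: TV = D_2×(1+g_2)/(r−g_2) = 88309.50397/0.07 = 1261564.34241
P_0 = D_1/(1+r)^1 + D_2/(1+r)^2 + TV/(1+r)^2
    = 66707.30129 + 74537.08620 + 1077593.30329 = 1218837.69078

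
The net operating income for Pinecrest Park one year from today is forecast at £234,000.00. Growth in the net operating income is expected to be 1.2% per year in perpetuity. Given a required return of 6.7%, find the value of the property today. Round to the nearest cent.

Growing perpetuity: P = D₁ / (r − g) = £234,000.0000 / (0.067 − 0.012) = £4,254,545.45

£4254545.45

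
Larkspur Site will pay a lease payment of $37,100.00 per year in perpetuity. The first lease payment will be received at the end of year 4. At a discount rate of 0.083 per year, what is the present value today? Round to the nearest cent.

$351892.85

Value at end of year 3: C / r = $37,100.00 / 0.083 = $446,987.9518
Discount to today: PV = $446,987.9518 / (1 + 0.083)^3 = $446,987.9518 / 1.270239 = $351,892.85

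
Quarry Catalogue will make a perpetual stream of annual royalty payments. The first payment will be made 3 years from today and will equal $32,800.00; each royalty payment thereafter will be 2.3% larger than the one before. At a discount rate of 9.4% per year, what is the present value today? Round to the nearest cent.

$385994.26

Value at end of year 2: C₁ / (r − g) = $32,800.00 / (0.094 − 0.023) = $461,971.8310
Discount to today: PV = $461,971.8310 / (1 + 0.094)^2 = $461,971.8310 / 1.196836 = $385,994.26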